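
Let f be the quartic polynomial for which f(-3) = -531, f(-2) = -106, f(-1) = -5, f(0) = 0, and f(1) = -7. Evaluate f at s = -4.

Forward differences of the values at s = -3, -2, -1, 0, 1:
  f  : -531  -106  -5  0  -7
  Δ  : 425  101  5  -7
  Δ^2: -324  -96  -12
  Δ^3: 228  84
  Δ^4: -144
The fourth differences are constant, confirming degree 4.
Interpolating (Newton forward form) and evaluating at s = -4 gives f(-4) = -1652.

-1652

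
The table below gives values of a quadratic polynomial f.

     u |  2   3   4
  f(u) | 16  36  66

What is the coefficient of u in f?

-5

Write f(u) = au^2 + bu + c. Substituting each data point gives a linear system:
  4a + 2b + c = 16
  9a + 3b + c = 36
  16a + 4b + c = 66
Solving the system yields a = 5, b = -5, c = 6.
So f(u) = 5u^2 - 5u + 6.
The coefficient of u is -5.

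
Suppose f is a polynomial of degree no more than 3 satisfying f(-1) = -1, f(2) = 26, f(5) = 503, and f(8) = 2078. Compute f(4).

Write f(x) = ax^3 + bx^2 + cx + d. Substituting each data point gives a linear system:
  -a + b - c + d = -1
  8a + 4b + 2c + d = 26
  125a + 25b + 5c + d = 503
  512a + 64b + 8c + d = 2078
Solving the system yields a = 4, b = 1, c = -4, d = -2.
So f(x) = 4x³ + x² - 4x - 2.
Then f(4) = 254.

254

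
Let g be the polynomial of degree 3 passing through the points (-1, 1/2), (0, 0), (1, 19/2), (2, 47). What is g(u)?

Write g(u) = au^3 + bu^2 + cu + d. Substituting each data point gives a linear system:
  -a + b - c + d = 1/2
  d = 0
  a + b + c + d = 19/2
  8a + 4b + 2c + d = 47
Solving the system yields a = 3, b = 5, c = 3/2, d = 0.
So g(u) = 3u^3 + 5u^2 + (3/2)u.
Check: g(1) = 19/2. ✓

g(u) = 3u^3 + 5u^2 + (3/2)u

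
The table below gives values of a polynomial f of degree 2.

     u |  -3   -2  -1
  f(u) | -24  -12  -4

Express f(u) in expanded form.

Write f(u) = au^2 + bu + c. Substituting each data point gives a linear system:
  9a - 3b + c = -24
  4a - 2b + c = -12
  a - b + c = -4
Solving the system yields a = -2, b = 2, c = 0.
So f(u) = -2u² + 2u.
Check: f(-1) = -4. ✓

f(u) = -2u^2 + 2u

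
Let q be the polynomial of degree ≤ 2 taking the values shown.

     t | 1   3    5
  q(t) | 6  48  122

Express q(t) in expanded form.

q(t) = 4t^2 + 5t - 3

Write q(t) = at^2 + bt + c. Substituting each data point gives a linear system:
  a + b + c = 6
  9a + 3b + c = 48
  25a + 5b + c = 122
Solving the system yields a = 4, b = 5, c = -3.
So q(t) = 4t^2 + 5t - 3.
Check: q(5) = 122. ✓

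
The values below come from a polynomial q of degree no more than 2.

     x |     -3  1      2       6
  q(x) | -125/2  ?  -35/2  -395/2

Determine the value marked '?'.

-5/2

The 3 known points determine the degree-2 polynomial uniquely.
Write q(x) = ax^2 + bx + c. Substituting each data point gives a linear system:
  9a - 3b + c = -125/2
  4a + 2b + c = -35/2
  36a + 6b + c = -395/2
Solving the system yields a = -6, b = 3, c = 1/2.
So q(x) = -6x^2 + 3x + 1/2.
Then q(1) = -5/2.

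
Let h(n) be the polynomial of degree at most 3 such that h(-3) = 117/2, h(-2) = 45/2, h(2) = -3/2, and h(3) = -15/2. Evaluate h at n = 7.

Using the Lagrange interpolation formula with nodes -3, -2, 2, 3:
  L_0(n) = (n + 2)(n - 2)(n - 3) / -30
  L_1(n) = (n + 3)(n - 2)(n - 3) / 20
  L_2(n) = (n + 3)(n + 2)(n - 3) / -20
  L_3(n) = (n + 3)(n + 2)(n - 2) / 30
Then h(n) = 117/2·L_0(n) + 45/2·L_1(n) - 3/2·L_2(n) - 15/2·L_3(n).
Expanding and collecting terms gives h(n) = -n^3 + 3n^2 - 2n - 3/2.
Evaluating at n = 7: h(7) = -423/2.

-423/2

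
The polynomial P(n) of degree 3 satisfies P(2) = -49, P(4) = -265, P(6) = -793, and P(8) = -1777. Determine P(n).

Write P(n) = an^3 + bn^2 + cn + d. Substituting each data point gives a linear system:
  8a + 4b + 2c + d = -49
  64a + 16b + 4c + d = -265
  216a + 36b + 6c + d = -793
  512a + 64b + 8c + d = -1777
Solving the system yields a = -3, b = -3, c = -6, d = -1.
So P(n) = -3n^3 - 3n^2 - 6n - 1.
Check: P(4) = -265. ✓

P(n) = -3n^3 - 3n^2 - 6n - 1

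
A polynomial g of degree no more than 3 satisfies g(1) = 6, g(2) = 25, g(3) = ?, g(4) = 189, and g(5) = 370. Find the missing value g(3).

On equispaced nodes a degree-3 polynomial has vanishing fourth forward difference, so
  g(1) - 4·g(2) + 6·g(3) - 4·g(4) + g(5) = 0.
Substituting the known values and solving for g(3):
  6·g(3) = 480
  g(3) = 80.

80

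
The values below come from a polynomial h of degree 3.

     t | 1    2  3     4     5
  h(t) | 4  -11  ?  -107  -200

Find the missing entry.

The 4 known points determine the degree-3 polynomial uniquely.
Write h(t) = at^3 + bt^2 + ct + d. Substituting each data point gives a linear system:
  a + b + c + d = 4
  8a + 4b + 2c + d = -11
  64a + 16b + 4c + d = -107
  125a + 25b + 5c + d = -200
Solving the system yields a = -1, b = -4, c = 4, d = 5.
So h(t) = -t^3 - 4t^2 + 4t + 5.
Then h(3) = -46.

-46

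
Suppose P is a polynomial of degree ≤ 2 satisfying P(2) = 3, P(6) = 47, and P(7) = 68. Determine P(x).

Write P(x) = ax^2 + bx + c. Substituting each data point gives a linear system:
  4a + 2b + c = 3
  36a + 6b + c = 47
  49a + 7b + c = 68
Solving the system yields a = 2, b = -5, c = 5.
So P(x) = 2x^2 - 5x + 5.
Check: P(7) = 68. ✓

P(x) = 2x^2 - 5x + 5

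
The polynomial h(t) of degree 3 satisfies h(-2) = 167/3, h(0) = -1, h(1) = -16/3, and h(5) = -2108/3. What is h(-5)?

2402/3

Using the Lagrange interpolation formula with nodes -2, 0, 1, 5:
  L_0(t) = t(t - 1)(t - 5) / -42
  L_1(t) = (t + 2)(t - 1)(t - 5) / 10
  L_2(t) = (t + 2)t(t - 5) / -12
  L_3(t) = (t + 2)t(t - 1) / 140
Then h(t) = 167/3·L_0(t) - 1·L_1(t) - 16/3·L_2(t) - 2108/3·L_3(t).
Expanding and collecting terms gives h(t) = -6t³ + 2t² - (1/3)t - 1.
Evaluating at t = -5: h(-5) = 2402/3.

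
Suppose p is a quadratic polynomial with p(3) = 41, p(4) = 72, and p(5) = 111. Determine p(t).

p(t) = 4t^2 + 3t - 4

Write p(t) = at^2 + bt + c. Substituting each data point gives a linear system:
  9a + 3b + c = 41
  16a + 4b + c = 72
  25a + 5b + c = 111
Solving the system yields a = 4, b = 3, c = -4.
So p(t) = 4t² + 3t - 4.
Check: p(3) = 41. ✓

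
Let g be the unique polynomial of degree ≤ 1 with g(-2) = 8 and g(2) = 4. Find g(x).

Write g(x) = ax + b. Substituting each data point gives a linear system:
  -2a + b = 8
  2a + b = 4
Solving the system yields a = -1, b = 6.
So g(x) = -x + 6.
Check: g(-2) = 8. ✓

g(x) = -x + 6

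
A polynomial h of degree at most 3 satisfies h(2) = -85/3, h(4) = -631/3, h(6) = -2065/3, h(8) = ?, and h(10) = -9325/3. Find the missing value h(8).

-4819/3

The 4 known points determine the degree-3 polynomial uniquely.
Write h(n) = an^3 + bn^2 + cn + d. Substituting each data point gives a linear system:
  8a + 4b + 2c + d = -85/3
  64a + 16b + 4c + d = -631/3
  216a + 36b + 6c + d = -2065/3
  1000a + 100b + 10c + d = -9325/3
Solving the system yields a = -3, b = -1, c = -1, d = 5/3.
So h(n) = -3n^3 - n^2 - n + 5/3.
Then h(8) = -4819/3.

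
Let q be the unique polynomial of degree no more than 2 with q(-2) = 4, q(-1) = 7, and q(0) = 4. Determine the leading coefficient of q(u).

Write q(u) = au^2 + bu + c. Substituting each data point gives a linear system:
  4a - 2b + c = 4
  a - b + c = 7
  c = 4
Solving the system yields a = -3, b = -6, c = 4.
So q(u) = -3u² - 6u + 4.
The leading coefficient is -3.

-3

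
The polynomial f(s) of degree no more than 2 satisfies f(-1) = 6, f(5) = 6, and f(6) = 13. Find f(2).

-3

Write f(s) = as^2 + bs + c. Substituting each data point gives a linear system:
  a - b + c = 6
  25a + 5b + c = 6
  36a + 6b + c = 13
Solving the system yields a = 1, b = -4, c = 1.
So f(s) = s² - 4s + 1.
Then f(2) = -3.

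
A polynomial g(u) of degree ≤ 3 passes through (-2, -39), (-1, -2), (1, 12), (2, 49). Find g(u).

g(u) = 5u^3 + 2u + 5

Using the Lagrange interpolation formula with nodes -2, -1, 1, 2:
  L_0(u) = (u + 1)(u - 1)(u - 2) / -12
  L_1(u) = (u + 2)(u - 1)(u - 2) / 6
  L_2(u) = (u + 2)(u + 1)(u - 2) / -6
  L_3(u) = (u + 2)(u + 1)(u - 1) / 12
Then g(u) = -39·L_0(u) - 2·L_1(u) + 12·L_2(u) + 49·L_3(u).
Expanding and collecting terms gives g(u) = 5u^3 + 2u + 5.
Check: g(1) = 12. ✓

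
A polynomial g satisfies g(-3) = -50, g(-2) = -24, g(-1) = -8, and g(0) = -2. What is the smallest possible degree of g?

Forward differences of the values at t = -3, -2, -1, 0:
  g  : -50  -24  -8  -2
  Δ  : 26  16  6
  Δ^2: -10  -10
  Δ^3: 0
The second differences are constant (-10) and nonzero, while all higher differences vanish, so the minimal degree is 2.

2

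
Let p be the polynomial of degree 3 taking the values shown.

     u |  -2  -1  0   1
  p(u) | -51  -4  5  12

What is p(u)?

Write p(u) = au^3 + bu^2 + cu + d. Substituting each data point gives a linear system:
  -8a + 4b - 2c + d = -51
  -a + b - c + d = -4
  d = 5
  a + b + c + d = 12
Solving the system yields a = 6, b = -1, c = 2, d = 5.
So p(u) = 6u^3 - u^2 + 2u + 5.
Check: p(-2) = -51. ✓

p(u) = 6u^3 - u^2 + 2u + 5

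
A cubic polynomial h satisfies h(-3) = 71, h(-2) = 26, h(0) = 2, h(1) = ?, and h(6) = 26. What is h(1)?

11

The 4 known points determine the degree-3 polynomial uniquely.
Write h(t) = at^3 + bt^2 + ct + d. Substituting each data point gives a linear system:
  -27a + 9b - 3c + d = 71
  -8a + 4b - 2c + d = 26
  d = 2
  216a + 36b + 6c + d = 26
Solving the system yields a = -1, b = 6, c = 4, d = 2.
So h(t) = -t^3 + 6t^2 + 4t + 2.
Then h(1) = 11.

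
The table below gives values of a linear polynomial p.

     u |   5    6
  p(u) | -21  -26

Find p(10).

Write p(u) = au + b. Substituting each data point gives a linear system:
  5a + b = -21
  6a + b = -26
Solving the system yields a = -5, b = 4.
So p(u) = -5u + 4.
Then p(10) = -46.

-46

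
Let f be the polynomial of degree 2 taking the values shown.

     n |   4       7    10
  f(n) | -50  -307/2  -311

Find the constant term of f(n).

4

Write f(n) = an^2 + bn + c. Substituting each data point gives a linear system:
  16a + 4b + c = -50
  49a + 7b + c = -307/2
  100a + 10b + c = -311
Solving the system yields a = -3, b = -3/2, c = 4.
So f(n) = -3n^2 - (3/2)n + 4.
The constant term is 4.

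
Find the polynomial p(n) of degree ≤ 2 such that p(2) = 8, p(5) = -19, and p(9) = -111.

p(n) = -2n^2 + 5n + 6

Write p(n) = an^2 + bn + c. Substituting each data point gives a linear system:
  4a + 2b + c = 8
  25a + 5b + c = -19
  81a + 9b + c = -111
Solving the system yields a = -2, b = 5, c = 6.
So p(n) = -2n^2 + 5n + 6.
Check: p(5) = -19. ✓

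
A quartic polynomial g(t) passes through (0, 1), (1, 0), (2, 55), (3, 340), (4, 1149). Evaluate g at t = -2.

Forward differences of the values at t = 0, 1, 2, 3, 4:
  g  : 1  0  55  340  1149
  Δ  : -1  55  285  809
  Δ^2: 56  230  524
  Δ^3: 174  294
  Δ^4: 120
The fourth differences are constant, confirming degree 4.
Interpolating (Newton forward form) and evaluating at t = -2 gives g(-2) = 75.

75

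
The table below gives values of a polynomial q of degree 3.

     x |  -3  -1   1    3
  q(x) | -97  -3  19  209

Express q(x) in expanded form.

q(x) = 5x^3 + 6x^2 + 6x + 2

Using the Lagrange interpolation formula with nodes -3, -1, 1, 3:
  L_0(x) = (x + 1)(x - 1)(x - 3) / -48
  L_1(x) = (x + 3)(x - 1)(x - 3) / 16
  L_2(x) = (x + 3)(x + 1)(x - 3) / -16
  L_3(x) = (x + 3)(x + 1)(x - 1) / 48
Then q(x) = -97·L_0(x) - 3·L_1(x) + 19·L_2(x) + 209·L_3(x).
Expanding and collecting terms gives q(x) = 5x^3 + 6x^2 + 6x + 2.
Check: q(3) = 209. ✓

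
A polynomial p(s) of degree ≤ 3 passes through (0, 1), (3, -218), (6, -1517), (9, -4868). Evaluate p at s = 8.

-3463

Using the Lagrange interpolation formula with nodes 0, 3, 6, 9:
  L_0(s) = (s - 3)(s - 6)(s - 9) / -162
  L_1(s) = s(s - 6)(s - 9) / 54
  L_2(s) = s(s - 3)(s - 9) / -54
  L_3(s) = s(s - 3)(s - 6) / 162
Then p(s) = 1·L_0(s) - 218·L_1(s) - 1517·L_2(s) - 4868·L_3(s).
Expanding and collecting terms gives p(s) = -6s³ - 6s² - s + 1.
Evaluating at s = 8: p(8) = -3463.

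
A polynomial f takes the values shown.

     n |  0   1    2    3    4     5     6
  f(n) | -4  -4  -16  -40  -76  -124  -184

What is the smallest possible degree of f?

Forward differences of the values at n = 0, 1, 2, 3, 4, 5, 6:
  f  : -4  -4  -16  -40  -76  -124  -184
  Δ  : 0  -12  -24  -36  -48  -60
  Δ^2: -12  -12  -12  -12  -12
  Δ^3: 0  0  0  0
  Δ^4: 0  0  0
  Δ^5: 0  0
  Δ^6: 0
The second differences are constant (-12) and nonzero, while all higher differences vanish, so the minimal degree is 2.

2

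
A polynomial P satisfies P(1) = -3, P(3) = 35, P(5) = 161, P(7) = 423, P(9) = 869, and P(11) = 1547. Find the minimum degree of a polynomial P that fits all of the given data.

3

Forward differences of the values at x = 1, 3, 5, 7, 9, 11:
  P  : -3  35  161  423  869  1547
  Δ  : 38  126  262  446  678
  Δ^2: 88  136  184  232
  Δ^3: 48  48  48
  Δ^4: 0  0
  Δ^5: 0
The third differences are constant (48) and nonzero, while all higher differences vanish, so the minimal degree is 3.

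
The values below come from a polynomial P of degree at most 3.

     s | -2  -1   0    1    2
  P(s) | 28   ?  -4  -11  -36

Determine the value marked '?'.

The 4 known points determine the degree-3 polynomial uniquely.
Write P(s) = as^3 + bs^2 + cs + d. Substituting each data point gives a linear system:
  -8a + 4b - 2c + d = 28
  d = -4
  a + b + c + d = -11
  8a + 4b + 2c + d = -36
Solving the system yields a = -3, b = 0, c = -4, d = -4.
So P(s) = -3s^3 - 4s - 4.
Then P(-1) = 3.

3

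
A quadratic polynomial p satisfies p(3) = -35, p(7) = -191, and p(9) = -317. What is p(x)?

p(x) = -4x^2 + x - 2

Write p(x) = ax^2 + bx + c. Substituting each data point gives a linear system:
  9a + 3b + c = -35
  49a + 7b + c = -191
  81a + 9b + c = -317
Solving the system yields a = -4, b = 1, c = -2.
So p(x) = -4x^2 + x - 2.
Check: p(3) = -35. ✓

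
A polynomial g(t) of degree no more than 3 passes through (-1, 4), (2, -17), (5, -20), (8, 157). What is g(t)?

g(t) = t^3 - 5t^2 - 5t + 5

Write g(t) = at^3 + bt^2 + ct + d. Substituting each data point gives a linear system:
  -a + b - c + d = 4
  8a + 4b + 2c + d = -17
  125a + 25b + 5c + d = -20
  512a + 64b + 8c + d = 157
Solving the system yields a = 1, b = -5, c = -5, d = 5.
So g(t) = t³ - 5t² - 5t + 5.
Check: g(8) = 157. ✓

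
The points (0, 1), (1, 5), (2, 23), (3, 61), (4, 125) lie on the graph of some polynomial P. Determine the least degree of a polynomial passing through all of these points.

Forward differences of the values at u = 0, 1, 2, 3, 4:
  P  : 1  5  23  61  125
  Δ  : 4  18  38  64
  Δ^2: 14  20  26
  Δ^3: 6  6
  Δ^4: 0
The third differences are constant (6) and nonzero, while all higher differences vanish, so the minimal degree is 3.

3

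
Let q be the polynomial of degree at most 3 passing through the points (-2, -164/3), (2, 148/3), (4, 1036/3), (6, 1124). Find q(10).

15268/3

Write q(x) = ax^3 + bx^2 + cx + d. Substituting each data point gives a linear system:
  -8a + 4b - 2c + d = -164/3
  8a + 4b + 2c + d = 148/3
  64a + 16b + 4c + d = 1036/3
  216a + 36b + 6c + d = 1124
Solving the system yields a = 5, b = 1/3, c = 6, d = -4.
So q(x) = 5x^3 + (1/3)x^2 + 6x - 4.
Then q(10) = 15268/3.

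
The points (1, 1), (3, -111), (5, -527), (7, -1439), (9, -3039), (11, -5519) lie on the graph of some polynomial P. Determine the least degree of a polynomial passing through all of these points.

3

Forward differences of the values at s = 1, 3, 5, 7, 9, 11:
  P  : 1  -111  -527  -1439  -3039  -5519
  Δ  : -112  -416  -912  -1600  -2480
  Δ^2: -304  -496  -688  -880
  Δ^3: -192  -192  -192
  Δ^4: 0  0
  Δ^5: 0
The third differences are constant (-192) and nonzero, while all higher differences vanish, so the minimal degree is 3.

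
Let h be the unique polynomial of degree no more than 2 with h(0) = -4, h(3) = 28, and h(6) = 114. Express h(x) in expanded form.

Write h(x) = ax^2 + bx + c. Substituting each data point gives a linear system:
  c = -4
  9a + 3b + c = 28
  36a + 6b + c = 114
Solving the system yields a = 3, b = 5/3, c = -4.
So h(x) = 3x^2 + (5/3)x - 4.
Check: h(3) = 28. ✓

h(x) = 3x^2 + (5/3)x - 4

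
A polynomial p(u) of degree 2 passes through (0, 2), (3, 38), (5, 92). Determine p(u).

Using the Lagrange interpolation formula with nodes 0, 3, 5:
  L_0(u) = (u - 3)(u - 5) / 15
  L_1(u) = u(u - 5) / -6
  L_2(u) = u(u - 3) / 10
Then p(u) = 2·L_0(u) + 38·L_1(u) + 92·L_2(u).
Expanding and collecting terms gives p(u) = 3u^2 + 3u + 2.
Check: p(3) = 38. ✓

p(u) = 3u^2 + 3u + 2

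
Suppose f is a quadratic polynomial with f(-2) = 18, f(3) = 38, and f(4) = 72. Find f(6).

Using the Lagrange interpolation formula with nodes -2, 3, 4:
  L_0(u) = (u - 3)(u - 4) / 30
  L_1(u) = (u + 2)(u - 4) / -5
  L_2(u) = (u + 2)(u - 3) / 6
Then f(u) = 18·L_0(u) + 38·L_1(u) + 72·L_2(u).
Expanding and collecting terms gives f(u) = 5u^2 - u - 4.
Evaluating at u = 6: f(6) = 170.

170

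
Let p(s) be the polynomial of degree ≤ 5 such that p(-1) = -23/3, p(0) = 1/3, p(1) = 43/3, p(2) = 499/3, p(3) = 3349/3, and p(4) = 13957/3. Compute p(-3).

-4481/3

Write p(s) = as^5 + bs^4 + cs^3 + ds^2 + es + k. Substituting each data point gives a linear system:
  -a + b - c + d - e + k = -23/3
  k = 1/3
  a + b + c + d + e + k = 43/3
  32a + 16b + 8c + 4d + 2e + k = 499/3
  243a + 81b + 27c + 9d + 3e + k = 3349/3
  1024a + 256b + 64c + 16d + 4e + k = 13957/3
Solving the system yields a = 5, b = -3, c = 3, d = 6, e = 3, k = 1/3.
So p(s) = 5s⁵ - 3s⁴ + 3s³ + 6s² + 3s + 1/3.
Then p(-3) = -4481/3.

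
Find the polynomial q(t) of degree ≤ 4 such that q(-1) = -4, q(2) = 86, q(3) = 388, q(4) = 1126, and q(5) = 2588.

Write q(t) = at^4 + bt^3 + ct^2 + dt + e. Substituting each data point gives a linear system:
  a - b + c - d + e = -4
  16a + 8b + 4c + 2d + e = 86
  81a + 27b + 9c + 3d + e = 388
  256a + 64b + 16c + 4d + e = 1126
  625a + 125b + 25c + 5d + e = 2588
Solving the system yields a = 3, b = 6, c = -1, d = -2, e = -2.
So q(t) = 3t^4 + 6t^3 - t^2 - 2t - 2.
Check: q(4) = 1126. ✓

q(t) = 3t^4 + 6t^3 - t^2 - 2t - 2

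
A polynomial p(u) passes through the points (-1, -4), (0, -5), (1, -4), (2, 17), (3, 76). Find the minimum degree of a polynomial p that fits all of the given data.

Forward differences of the values at u = -1, 0, 1, 2, 3:
  p  : -4  -5  -4  17  76
  Δ  : -1  1  21  59
  Δ^2: 2  20  38
  Δ^3: 18  18
  Δ^4: 0
The third differences are constant (18) and nonzero, while all higher differences vanish, so the minimal degree is 3.

3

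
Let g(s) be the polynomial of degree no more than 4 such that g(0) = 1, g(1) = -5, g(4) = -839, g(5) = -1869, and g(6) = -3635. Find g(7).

Write g(s) = as^4 + bs^3 + cs^2 + ds + e. Substituting each data point gives a linear system:
  e = 1
  a + b + c + d + e = -5
  256a + 64b + 16c + 4d + e = -839
  625a + 125b + 25c + 5d + e = -1869
  1296a + 216b + 36c + 6d + e = -3635
Solving the system yields a = -2, b = -4, c = -6, d = 6, e = 1.
So g(s) = -2s⁴ - 4s³ - 6s² + 6s + 1.
Then g(7) = -6425.

-6425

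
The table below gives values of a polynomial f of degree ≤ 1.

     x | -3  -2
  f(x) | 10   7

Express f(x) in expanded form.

f(x) = -3x + 1

Using the Lagrange interpolation formula with nodes -3, -2:
  L_0(x) = (x + 2) / -1
  L_1(x) = (x + 3) / 1
Then f(x) = 10·L_0(x) + 7·L_1(x).
Expanding and collecting terms gives f(x) = -3x + 1.
Check: f(-3) = 10. ✓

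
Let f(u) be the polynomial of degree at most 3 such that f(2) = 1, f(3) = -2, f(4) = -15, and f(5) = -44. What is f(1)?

0

Forward differences of the values at u = 2, 3, 4, 5:
  f  : 1  -2  -15  -44
  Δ  : -3  -13  -29
  Δ^2: -10  -16
  Δ^3: -6
The third differences are constant, confirming degree 3.
Interpolating (Newton forward form) and evaluating at u = 1 gives f(1) = 0.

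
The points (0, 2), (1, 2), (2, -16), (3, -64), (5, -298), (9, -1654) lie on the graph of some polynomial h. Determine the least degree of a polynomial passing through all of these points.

Divided differences on the nodes 0, 1, 2, 3, 5, 9:
  order 0: 2  2  -16  -64  -298  -1654
  order 1: 0  -18  -48  -117  -339
  order 2: -9  -15  -23  -37
  order 3: -2  -2  -2
  order 4: 0  0
  order 5: 0
The order-3 divided differences are all -2 (nonzero) and every higher order vanishes, so the data lies on a polynomial of degree exactly 3.

3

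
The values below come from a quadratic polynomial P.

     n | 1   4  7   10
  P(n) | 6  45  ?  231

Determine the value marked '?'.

120

On equispaced nodes a degree-2 polynomial has vanishing third forward difference, so
  - P(1) + 3·P(4) - 3·P(7) + P(10) = 0.
Substituting the known values and solving for P(7):
  -3·P(7) = -360
  P(7) = 120.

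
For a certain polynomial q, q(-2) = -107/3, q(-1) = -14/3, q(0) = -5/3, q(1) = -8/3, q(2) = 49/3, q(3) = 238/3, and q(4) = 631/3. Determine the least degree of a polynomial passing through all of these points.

3

Forward differences of the values at n = -2, -1, 0, 1, 2, 3, 4:
  q  : -107/3  -14/3  -5/3  -8/3  49/3  238/3  631/3
  Δ  : 31  3  -1  19  63  131
  Δ^2: -28  -4  20  44  68
  Δ^3: 24  24  24  24
  Δ^4: 0  0  0
  Δ^5: 0  0
  Δ^6: 0
The third differences are constant (24) and nonzero, while all higher differences vanish, so the minimal degree is 3.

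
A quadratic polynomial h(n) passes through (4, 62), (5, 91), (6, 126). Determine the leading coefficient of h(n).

3

Write h(n) = an^2 + bn + c. Substituting each data point gives a linear system:
  16a + 4b + c = 62
  25a + 5b + c = 91
  36a + 6b + c = 126
Solving the system yields a = 3, b = 2, c = 6.
So h(n) = 3n^2 + 2n + 6.
The leading coefficient is 3.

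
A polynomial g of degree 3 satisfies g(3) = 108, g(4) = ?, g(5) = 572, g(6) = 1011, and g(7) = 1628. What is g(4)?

281

On equispaced nodes a degree-3 polynomial has vanishing fourth forward difference, so
  g(3) - 4·g(4) + 6·g(5) - 4·g(6) + g(7) = 0.
Substituting the known values and solving for g(4):
  -4·g(4) = -1124
  g(4) = 281.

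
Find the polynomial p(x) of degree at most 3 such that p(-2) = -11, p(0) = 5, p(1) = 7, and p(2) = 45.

p(x) = 5x^3 + 3x^2 - 6x + 5

Write p(x) = ax^3 + bx^2 + cx + d. Substituting each data point gives a linear system:
  -8a + 4b - 2c + d = -11
  d = 5
  a + b + c + d = 7
  8a + 4b + 2c + d = 45
Solving the system yields a = 5, b = 3, c = -6, d = 5.
So p(x) = 5x^3 + 3x^2 - 6x + 5.
Check: p(0) = 5. ✓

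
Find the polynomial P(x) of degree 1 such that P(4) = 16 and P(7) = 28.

P(x) = 4x

Using the Lagrange interpolation formula with nodes 4, 7:
  L_0(x) = (x - 7) / -3
  L_1(x) = (x - 4) / 3
Then P(x) = 16·L_0(x) + 28·L_1(x).
Expanding and collecting terms gives P(x) = 4x.
Check: P(7) = 28. ✓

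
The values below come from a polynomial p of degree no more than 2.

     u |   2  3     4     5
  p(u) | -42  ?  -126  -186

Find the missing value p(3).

The 3 known points determine the degree-2 polynomial uniquely.
Write p(u) = au^2 + bu + c. Substituting each data point gives a linear system:
  4a + 2b + c = -42
  16a + 4b + c = -126
  25a + 5b + c = -186
Solving the system yields a = -6, b = -6, c = -6.
So p(u) = -6u^2 - 6u - 6.
Then p(3) = -78.

-78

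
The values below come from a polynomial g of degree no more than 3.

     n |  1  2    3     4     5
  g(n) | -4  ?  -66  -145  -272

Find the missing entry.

-23

On equispaced nodes a degree-3 polynomial has vanishing fourth forward difference, so
  g(1) - 4·g(2) + 6·g(3) - 4·g(4) + g(5) = 0.
Substituting the known values and solving for g(2):
  -4·g(2) = 92
  g(2) = -23.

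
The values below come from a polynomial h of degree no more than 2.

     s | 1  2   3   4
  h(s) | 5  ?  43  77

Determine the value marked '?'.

On equispaced nodes a degree-2 polynomial has vanishing third forward difference, so
  - h(1) + 3·h(2) - 3·h(3) + h(4) = 0.
Substituting the known values and solving for h(2):
  3·h(2) = 57
  h(2) = 19.

19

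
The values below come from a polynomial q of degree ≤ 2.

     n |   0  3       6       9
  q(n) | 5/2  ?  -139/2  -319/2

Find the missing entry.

-31/2

The 3 known points determine the degree-2 polynomial uniquely.
Write q(n) = an^2 + bn + c. Substituting each data point gives a linear system:
  c = 5/2
  36a + 6b + c = -139/2
  81a + 9b + c = -319/2
Solving the system yields a = -2, b = 0, c = 5/2.
So q(n) = -2n² + 5/2.
Then q(3) = -31/2.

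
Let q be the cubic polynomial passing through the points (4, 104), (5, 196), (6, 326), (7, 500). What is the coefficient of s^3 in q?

Write q(s) = as^3 + bs^2 + cs + d. Substituting each data point gives a linear system:
  64a + 16b + 4c + d = 104
  125a + 25b + 5c + d = 196
  216a + 36b + 6c + d = 326
  343a + 49b + 7c + d = 500
Solving the system yields a = 1, b = 4, c = -5, d = -4.
So q(s) = s^3 + 4s^2 - 5s - 4.
The leading coefficient is 1.

1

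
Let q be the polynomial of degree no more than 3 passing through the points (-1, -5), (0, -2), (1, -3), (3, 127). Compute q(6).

1192

Using the Lagrange interpolation formula with nodes -1, 0, 1, 3:
  L_0(u) = u(u - 1)(u - 3) / -8
  L_1(u) = (u + 1)(u - 1)(u - 3) / 3
  L_2(u) = (u + 1)u(u - 3) / -4
  L_3(u) = (u + 1)u(u - 1) / 24
Then q(u) = -5·L_0(u) - 2·L_1(u) - 3·L_2(u) + 127·L_3(u).
Expanding and collecting terms gives q(u) = 6u³ - 2u² - 5u - 2.
Evaluating at u = 6: q(6) = 1192.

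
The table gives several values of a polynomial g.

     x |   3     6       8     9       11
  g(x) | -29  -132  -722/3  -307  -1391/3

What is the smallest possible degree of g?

2

Divided differences on the nodes 3, 6, 8, 9, 11:
  order 0: -29  -132  -722/3  -307  -1391/3
  order 1: -103/3  -163/3  -199/3  -235/3
  order 2: -4  -4  -4
  order 3: 0  0
  order 4: 0
The order-2 divided differences are all -4 (nonzero) and every higher order vanishes, so the data lies on a polynomial of degree exactly 2.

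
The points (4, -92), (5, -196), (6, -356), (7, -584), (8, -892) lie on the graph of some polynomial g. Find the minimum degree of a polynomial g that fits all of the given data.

Forward differences of the values at n = 4, 5, 6, 7, 8:
  g  : -92  -196  -356  -584  -892
  Δ  : -104  -160  -228  -308
  Δ^2: -56  -68  -80
  Δ^3: -12  -12
  Δ^4: 0
The third differences are constant (-12) and nonzero, while all higher differences vanish, so the minimal degree is 3.

3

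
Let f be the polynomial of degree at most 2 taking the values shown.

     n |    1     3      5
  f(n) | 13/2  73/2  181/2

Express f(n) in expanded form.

f(n) = 3n^2 + 3n + 1/2

Using the Lagrange interpolation formula with nodes 1, 3, 5:
  L_0(n) = (n - 3)(n - 5) / 8
  L_1(n) = (n - 1)(n - 5) / -4
  L_2(n) = (n - 1)(n - 3) / 8
Then f(n) = 13/2·L_0(n) + 73/2·L_1(n) + 181/2·L_2(n).
Expanding and collecting terms gives f(n) = 3n² + 3n + 1/2.
Check: f(1) = 13/2. ✓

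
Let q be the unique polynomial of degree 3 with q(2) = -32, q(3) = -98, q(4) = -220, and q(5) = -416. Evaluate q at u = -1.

10

Using the Lagrange interpolation formula with nodes 2, 3, 4, 5:
  L_0(u) = (u - 3)(u - 4)(u - 5) / -6
  L_1(u) = (u - 2)(u - 4)(u - 5) / 2
  L_2(u) = (u - 2)(u - 3)(u - 5) / -2
  L_3(u) = (u - 2)(u - 3)(u - 4) / 6
Then q(u) = -32·L_0(u) - 98·L_1(u) - 220·L_2(u) - 416·L_3(u).
Expanding and collecting terms gives q(u) = -3u^3 - u^2 - 4u + 4.
Evaluating at u = -1: q(-1) = 10.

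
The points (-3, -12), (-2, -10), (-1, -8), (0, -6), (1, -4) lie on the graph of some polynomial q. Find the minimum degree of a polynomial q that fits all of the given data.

Forward differences of the values at t = -3, -2, -1, 0, 1:
  q  : -12  -10  -8  -6  -4
  Δ  : 2  2  2  2
  Δ^2: 0  0  0
  Δ^3: 0  0
  Δ^4: 0
The first differences are constant (2) and nonzero, while all higher differences vanish, so the minimal degree is 1.

1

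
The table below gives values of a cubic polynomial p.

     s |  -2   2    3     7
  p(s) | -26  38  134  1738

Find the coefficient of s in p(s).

Write p(s) = as^3 + bs^2 + cs + d. Substituting each data point gives a linear system:
  -8a + 4b - 2c + d = -26
  8a + 4b + 2c + d = 38
  27a + 9b + 3c + d = 134
  343a + 49b + 7c + d = 1738
Solving the system yields a = 5, b = 1, c = -4, d = 2.
So p(s) = 5s^3 + s^2 - 4s + 2.
The coefficient of s is -4.

-4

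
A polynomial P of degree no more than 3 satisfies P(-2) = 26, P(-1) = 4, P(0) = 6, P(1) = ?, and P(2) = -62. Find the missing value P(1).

On equispaced nodes a degree-3 polynomial has vanishing fourth forward difference, so
  P(-2) - 4·P(-1) + 6·P(0) - 4·P(1) + P(2) = 0.
Substituting the known values and solving for P(1):
  -4·P(1) = 16
  P(1) = -4.

-4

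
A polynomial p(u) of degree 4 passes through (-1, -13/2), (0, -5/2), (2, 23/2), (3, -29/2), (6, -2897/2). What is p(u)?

p(u) = -2u^4 + 5u^3 + 2u^2 - u - 5/2

Write p(u) = au^4 + bu^3 + cu^2 + du + e. Substituting each data point gives a linear system:
  a - b + c - d + e = -13/2
  e = -5/2
  16a + 8b + 4c + 2d + e = 23/2
  81a + 27b + 9c + 3d + e = -29/2
  1296a + 216b + 36c + 6d + e = -2897/2
Solving the system yields a = -2, b = 5, c = 2, d = -1, e = -5/2.
So p(u) = -2u^4 + 5u^3 + 2u^2 - u - 5/2.
Check: p(-1) = -13/2. ✓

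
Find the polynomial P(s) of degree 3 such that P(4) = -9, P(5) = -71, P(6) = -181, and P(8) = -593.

Write P(s) = as^3 + bs^2 + cs + d. Substituting each data point gives a linear system:
  64a + 16b + 4c + d = -9
  125a + 25b + 5c + d = -71
  216a + 36b + 6c + d = -181
  512a + 64b + 8c + d = -593
Solving the system yields a = -2, b = 6, c = 6, d = -1.
So P(s) = -2s^3 + 6s^2 + 6s - 1.
Check: P(5) = -71. ✓

P(s) = -2s^3 + 6s^2 + 6s - 1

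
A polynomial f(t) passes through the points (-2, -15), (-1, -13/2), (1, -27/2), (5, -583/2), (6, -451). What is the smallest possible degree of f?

Divided differences on the nodes -2, -1, 1, 5, 6:
  order 0: -15  -13/2  -27/2  -583/2  -451
  order 1: 17/2  -7/2  -139/2  -319/2
  order 2: -4  -11  -18
  order 3: -1  -1
  order 4: 0
The order-3 divided differences are all -1 (nonzero) and every higher order vanishes, so the data lies on a polynomial of degree exactly 3.

3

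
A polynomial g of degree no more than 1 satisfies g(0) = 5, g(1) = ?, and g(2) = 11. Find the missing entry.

8

On equispaced nodes a degree-1 polynomial has vanishing second forward difference, so
  g(0) - 2·g(1) + g(2) = 0.
Substituting the known values and solving for g(1):
  -2·g(1) = -16
  g(1) = 8.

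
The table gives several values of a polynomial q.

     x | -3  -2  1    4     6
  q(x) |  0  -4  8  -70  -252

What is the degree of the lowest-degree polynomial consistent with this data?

3

Divided differences on the nodes -3, -2, 1, 4, 6:
  order 0: 0  -4  8  -70  -252
  order 1: -4  4  -26  -91
  order 2: 2  -5  -13
  order 3: -1  -1
  order 4: 0
The order-3 divided differences are all -1 (nonzero) and every higher order vanishes, so the data lies on a polynomial of degree exactly 3.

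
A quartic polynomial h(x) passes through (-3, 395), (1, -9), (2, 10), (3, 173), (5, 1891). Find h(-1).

1

Write h(x) = ax^4 + bx^3 + cx^2 + dx + e. Substituting each data point gives a linear system:
  81a - 27b + 9c - 3d + e = 395
  a + b + c + d + e = -9
  16a + 8b + 4c + 2d + e = 10
  81a + 27b + 9c + 3d + e = 173
  625a + 125b + 25c + 5d + e = 1891
Solving the system yields a = 4, b = -4, c = -4, d = -1, e = -4.
So h(x) = 4x^4 - 4x^3 - 4x^2 - x - 4.
Then h(-1) = 1.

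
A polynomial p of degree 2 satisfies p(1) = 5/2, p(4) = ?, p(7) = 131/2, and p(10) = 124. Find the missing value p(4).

25

The 3 known points determine the degree-2 polynomial uniquely.
Write p(t) = at^2 + bt + c. Substituting each data point gives a linear system:
  a + b + c = 5/2
  49a + 7b + c = 131/2
  100a + 10b + c = 124
Solving the system yields a = 1, b = 5/2, c = -1.
So p(t) = t^2 + (5/2)t - 1.
Then p(4) = 25.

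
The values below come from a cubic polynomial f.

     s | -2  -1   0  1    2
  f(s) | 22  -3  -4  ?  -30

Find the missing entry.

-5

On equispaced nodes a degree-3 polynomial has vanishing fourth forward difference, so
  f(-2) - 4·f(-1) + 6·f(0) - 4·f(1) + f(2) = 0.
Substituting the known values and solving for f(1):
  -4·f(1) = 20
  f(1) = -5.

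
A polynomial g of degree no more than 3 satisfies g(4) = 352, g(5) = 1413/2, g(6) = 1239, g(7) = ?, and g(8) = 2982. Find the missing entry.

3971/2

On equispaced nodes a degree-3 polynomial has vanishing fourth forward difference, so
  g(4) - 4·g(5) + 6·g(6) - 4·g(7) + g(8) = 0.
Substituting the known values and solving for g(7):
  -4·g(7) = -7942
  g(7) = 3971/2.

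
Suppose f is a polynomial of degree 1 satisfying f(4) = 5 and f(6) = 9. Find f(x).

f(x) = 2x - 3

Write f(x) = ax + b. Substituting each data point gives a linear system:
  4a + b = 5
  6a + b = 9
Solving the system yields a = 2, b = -3.
So f(x) = 2x - 3.
Check: f(6) = 9. ✓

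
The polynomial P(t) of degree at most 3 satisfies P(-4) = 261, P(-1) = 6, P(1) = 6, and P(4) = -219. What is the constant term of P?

Write P(t) = at^3 + bt^2 + ct + d. Substituting each data point gives a linear system:
  -64a + 16b - 4c + d = 261
  -a + b - c + d = 6
  a + b + c + d = 6
  64a + 16b + 4c + d = -219
Solving the system yields a = -4, b = 1, c = 4, d = 5.
So P(t) = -4t³ + t² + 4t + 5.
The constant term is 5.

5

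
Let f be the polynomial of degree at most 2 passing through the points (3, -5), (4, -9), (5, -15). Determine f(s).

Write f(s) = as^2 + bs + c. Substituting each data point gives a linear system:
  9a + 3b + c = -5
  16a + 4b + c = -9
  25a + 5b + c = -15
Solving the system yields a = -1, b = 3, c = -5.
So f(s) = -s^2 + 3s - 5.
Check: f(5) = -15. ✓

f(s) = -s^2 + 3s - 5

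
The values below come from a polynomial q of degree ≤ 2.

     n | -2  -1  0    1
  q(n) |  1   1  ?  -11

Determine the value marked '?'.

-3

On equispaced nodes a degree-2 polynomial has vanishing third forward difference, so
  - q(-2) + 3·q(-1) - 3·q(0) + q(1) = 0.
Substituting the known values and solving for q(0):
  -3·q(0) = 9
  q(0) = -3.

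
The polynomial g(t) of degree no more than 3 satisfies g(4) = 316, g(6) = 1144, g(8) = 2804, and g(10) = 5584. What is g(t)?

Using the Lagrange interpolation formula with nodes 4, 6, 8, 10:
  L_0(t) = (t - 6)(t - 8)(t - 10) / -48
  L_1(t) = (t - 4)(t - 8)(t - 10) / 16
  L_2(t) = (t - 4)(t - 6)(t - 10) / -16
  L_3(t) = (t - 4)(t - 6)(t - 8) / 48
Then g(t) = 316·L_0(t) + 1144·L_1(t) + 2804·L_2(t) + 5584·L_3(t).
Expanding and collecting terms gives g(t) = 6t^3 - 4t^2 - 2t + 4.
Check: g(8) = 2804. ✓

g(t) = 6t^3 - 4t^2 - 2t + 4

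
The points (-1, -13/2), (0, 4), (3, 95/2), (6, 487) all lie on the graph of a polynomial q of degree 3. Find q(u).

q(u) = 3u^3 - 5u^2 + (5/2)u + 4

Write q(u) = au^3 + bu^2 + cu + d. Substituting each data point gives a linear system:
  -a + b - c + d = -13/2
  d = 4
  27a + 9b + 3c + d = 95/2
  216a + 36b + 6c + d = 487
Solving the system yields a = 3, b = -5, c = 5/2, d = 4.
So q(u) = 3u³ - 5u² + (5/2)u + 4.
Check: q(6) = 487. ✓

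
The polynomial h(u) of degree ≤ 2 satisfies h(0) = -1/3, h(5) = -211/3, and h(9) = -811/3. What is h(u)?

Write h(u) = au^2 + bu + c. Substituting each data point gives a linear system:
  c = -1/3
  25a + 5b + c = -211/3
  81a + 9b + c = -811/3
Solving the system yields a = -4, b = 6, c = -1/3.
So h(u) = -4u² + 6u - 1/3.
Check: h(5) = -211/3. ✓

h(u) = -4u^2 + 6u - 1/3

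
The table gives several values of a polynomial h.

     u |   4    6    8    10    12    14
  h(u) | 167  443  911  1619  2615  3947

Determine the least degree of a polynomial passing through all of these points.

Forward differences of the values at u = 4, 6, 8, 10, 12, 14:
  h  : 167  443  911  1619  2615  3947
  Δ  : 276  468  708  996  1332
  Δ^2: 192  240  288  336
  Δ^3: 48  48  48
  Δ^4: 0  0
  Δ^5: 0
The third differences are constant (48) and nonzero, while all higher differences vanish, so the minimal degree is 3.

3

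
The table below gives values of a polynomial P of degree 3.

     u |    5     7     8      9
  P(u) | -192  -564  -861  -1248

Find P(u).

Using the Lagrange interpolation formula with nodes 5, 7, 8, 9:
  L_0(u) = (u - 7)(u - 8)(u - 9) / -24
  L_1(u) = (u - 5)(u - 8)(u - 9) / 4
  L_2(u) = (u - 5)(u - 7)(u - 9) / -3
  L_3(u) = (u - 5)(u - 7)(u - 8) / 8
Then P(u) = -192·L_0(u) - 564·L_1(u) - 861·L_2(u) - 1248·L_3(u).
Expanding and collecting terms gives P(u) = -2u³ + 3u² - 4u + 3.
Check: P(8) = -861. ✓

P(u) = -2u^3 + 3u^2 - 4u + 3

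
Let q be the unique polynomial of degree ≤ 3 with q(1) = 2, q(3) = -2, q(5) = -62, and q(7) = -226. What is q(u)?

q(u) = -u^3 + 2u^2 + 3u - 2

Using the Lagrange interpolation formula with nodes 1, 3, 5, 7:
  L_0(u) = (u - 3)(u - 5)(u - 7) / -48
  L_1(u) = (u - 1)(u - 5)(u - 7) / 16
  L_2(u) = (u - 1)(u - 3)(u - 7) / -16
  L_3(u) = (u - 1)(u - 3)(u - 5) / 48
Then q(u) = 2·L_0(u) - 2·L_1(u) - 62·L_2(u) - 226·L_3(u).
Expanding and collecting terms gives q(u) = -u^3 + 2u^2 + 3u - 2.
Check: q(3) = -2. ✓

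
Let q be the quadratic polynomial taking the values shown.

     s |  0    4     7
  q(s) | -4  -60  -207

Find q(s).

Write q(s) = as^2 + bs + c. Substituting each data point gives a linear system:
  c = -4
  16a + 4b + c = -60
  49a + 7b + c = -207
Solving the system yields a = -5, b = 6, c = -4.
So q(s) = -5s^2 + 6s - 4.
Check: q(7) = -207. ✓

q(s) = -5s^2 + 6s - 4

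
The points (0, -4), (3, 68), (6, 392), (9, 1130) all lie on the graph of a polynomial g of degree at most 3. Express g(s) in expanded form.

g(s) = s^3 + 5s^2 - 4

Using the Lagrange interpolation formula with nodes 0, 3, 6, 9:
  L_0(s) = (s - 3)(s - 6)(s - 9) / -162
  L_1(s) = s(s - 6)(s - 9) / 54
  L_2(s) = s(s - 3)(s - 9) / -54
  L_3(s) = s(s - 3)(s - 6) / 162
Then g(s) = -4·L_0(s) + 68·L_1(s) + 392·L_2(s) + 1130·L_3(s).
Expanding and collecting terms gives g(s) = s^3 + 5s^2 - 4.
Check: g(9) = 1130. ✓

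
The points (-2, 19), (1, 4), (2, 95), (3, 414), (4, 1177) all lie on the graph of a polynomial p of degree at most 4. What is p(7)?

9370

Using the Lagrange interpolation formula with nodes -2, 1, 2, 3, 4:
  L_0(u) = (u - 1)(u - 2)(u - 3)(u - 4) / 360
  L_1(u) = (u + 2)(u - 2)(u - 3)(u - 4) / -18
  L_2(u) = (u + 2)(u - 1)(u - 3)(u - 4) / 8
  L_3(u) = (u + 2)(u - 1)(u - 2)(u - 4) / -10
  L_4(u) = (u + 2)(u - 1)(u - 2)(u - 3) / 36
Then p(u) = 19·L_0(u) + 4·L_1(u) + 95·L_2(u) + 414·L_3(u) + 1177·L_4(u).
Expanding and collecting terms gives p(u) = 3u^4 + 6u^3 + 3u^2 - 5u - 3.
Evaluating at u = 7: p(7) = 9370.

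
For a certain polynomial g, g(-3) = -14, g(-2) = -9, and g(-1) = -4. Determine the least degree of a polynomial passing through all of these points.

1

Forward differences of the values at t = -3, -2, -1:
  g  : -14  -9  -4
  Δ  : 5  5
  Δ^2: 0
The first differences are constant (5) and nonzero, while all higher differences vanish, so the minimal degree is 1.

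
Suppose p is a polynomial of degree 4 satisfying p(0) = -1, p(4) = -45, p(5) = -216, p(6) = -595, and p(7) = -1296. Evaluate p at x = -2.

Write p(x) = ax^4 + bx^3 + cx^2 + dx + e. Substituting each data point gives a linear system:
  e = -1
  256a + 64b + 16c + 4d + e = -45
  625a + 125b + 25c + 5d + e = -216
  1296a + 216b + 36c + 6d + e = -595
  2401a + 343b + 49c + 7d + e = -1296
Solving the system yields a = -1, b = 3, c = 2, d = -3, e = -1.
So p(x) = -x^4 + 3x^3 + 2x^2 - 3x - 1.
Then p(-2) = -27.

-27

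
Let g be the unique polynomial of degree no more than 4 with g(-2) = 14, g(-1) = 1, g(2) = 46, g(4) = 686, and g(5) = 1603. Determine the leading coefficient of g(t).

2

Write g(t) = at^4 + bt^3 + ct^2 + dt + e. Substituting each data point gives a linear system:
  16a - 8b + 4c - 2d + e = 14
  a - b + c - d + e = 1
  16a + 8b + 4c + 2d + e = 46
  256a + 64b + 16c + 4d + e = 686
  625a + 125b + 25c + 5d + e = 1603
Solving the system yields a = 2, b = 3, c = 0, d = -4, e = -2.
So g(t) = 2t⁴ + 3t³ - 4t - 2.
The leading coefficient is 2.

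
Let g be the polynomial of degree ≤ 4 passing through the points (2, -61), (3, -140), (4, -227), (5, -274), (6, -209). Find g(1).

Forward differences of the values at n = 2, 3, 4, 5, 6:
  g  : -61  -140  -227  -274  -209
  Δ  : -79  -87  -47  65
  Δ^2: -8  40  112
  Δ^3: 48  72
  Δ^4: 24
The fourth differences are constant, confirming degree 4.
Interpolating (Newton forward form) and evaluating at n = 1 gives g(1) = -14.

-14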